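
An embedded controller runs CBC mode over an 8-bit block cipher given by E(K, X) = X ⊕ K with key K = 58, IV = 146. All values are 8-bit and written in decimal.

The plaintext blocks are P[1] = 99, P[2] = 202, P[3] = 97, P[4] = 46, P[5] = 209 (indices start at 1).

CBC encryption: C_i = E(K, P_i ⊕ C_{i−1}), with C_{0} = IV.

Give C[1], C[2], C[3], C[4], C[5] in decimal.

C[1] = 203, C[2] = 59, C[3] = 96, C[4] = 116, C[5] = 159

C[1]: P[1] ⊕ 146 = 241; E(K, 241) = 203.
C[2]: P[2] ⊕ 203 = 1; E(K, 1) = 59.
C[3]: P[3] ⊕ 59 = 90; E(K, 90) = 96.
C[4]: P[4] ⊕ 96 = 78; E(K, 78) = 116.
C[5]: P[5] ⊕ 116 = 165; E(K, 165) = 159.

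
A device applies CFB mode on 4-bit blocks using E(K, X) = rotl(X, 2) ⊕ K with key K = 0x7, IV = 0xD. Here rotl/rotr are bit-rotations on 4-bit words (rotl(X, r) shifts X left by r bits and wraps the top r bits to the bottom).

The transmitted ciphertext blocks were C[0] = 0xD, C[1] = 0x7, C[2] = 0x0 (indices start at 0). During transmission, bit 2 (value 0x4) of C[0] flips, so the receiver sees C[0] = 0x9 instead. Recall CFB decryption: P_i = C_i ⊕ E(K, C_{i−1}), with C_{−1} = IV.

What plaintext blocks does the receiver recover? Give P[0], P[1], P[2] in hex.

Only C[0] changed, to 0x9. In CFB, a change in C_i flips the same bit in P_i and garbles P_{i+1}. Decrypting the received ciphertext:
P[0]: E(K, 0xD) = 0x0; 0x9 ⊕ 0x0 = 0x9.
P[1]: E(K, 0x9) = 0x1; 0x7 ⊕ 0x1 = 0x6.
P[2]: E(K, 0x7) = 0xA; 0x0 ⊕ 0xA = 0xA.
Blocks that differ from the original plaintext: P[0], P[1].

P[0] = 0x9, P[1] = 0x6, P[2] = 0xA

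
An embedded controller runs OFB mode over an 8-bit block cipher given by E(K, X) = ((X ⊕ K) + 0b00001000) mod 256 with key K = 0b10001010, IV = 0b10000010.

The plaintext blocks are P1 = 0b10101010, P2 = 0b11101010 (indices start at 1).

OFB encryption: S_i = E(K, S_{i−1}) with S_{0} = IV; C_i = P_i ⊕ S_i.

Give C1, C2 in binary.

C1: S = E(K, 0b10000010) = 0b00010000; 0b10101010 ⊕ 0b00010000 = 0b10111010.
C2: S = E(K, 0b00010000) = 0b10100010; 0b11101010 ⊕ 0b10100010 = 0b01001000.

C1 = 0b10111010, C2 = 0b01001000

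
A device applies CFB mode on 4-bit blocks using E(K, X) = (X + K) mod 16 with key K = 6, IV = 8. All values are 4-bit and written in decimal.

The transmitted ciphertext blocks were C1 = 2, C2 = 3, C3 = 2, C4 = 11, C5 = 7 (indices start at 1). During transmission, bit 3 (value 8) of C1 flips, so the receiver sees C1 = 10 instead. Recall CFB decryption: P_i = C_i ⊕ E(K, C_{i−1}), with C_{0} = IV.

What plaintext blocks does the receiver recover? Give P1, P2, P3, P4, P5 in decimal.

Only C1 changed, to 10. In CFB, a change in C_i flips the same bit in P_i and garbles P_{i+1}. Decrypting the received ciphertext:
P1: E(K, 8) = 14; 10 ⊕ 14 = 4.
P2: E(K, 10) = 0; 3 ⊕ 0 = 3.
P3: E(K, 3) = 9; 2 ⊕ 9 = 11.
P4: E(K, 2) = 8; 11 ⊕ 8 = 3.
P5: E(K, 11) = 1; 7 ⊕ 1 = 6.
Blocks that differ from the original plaintext: P1, P2.

P1 = 4, P2 = 3, P3 = 11, P4 = 3, P5 = 6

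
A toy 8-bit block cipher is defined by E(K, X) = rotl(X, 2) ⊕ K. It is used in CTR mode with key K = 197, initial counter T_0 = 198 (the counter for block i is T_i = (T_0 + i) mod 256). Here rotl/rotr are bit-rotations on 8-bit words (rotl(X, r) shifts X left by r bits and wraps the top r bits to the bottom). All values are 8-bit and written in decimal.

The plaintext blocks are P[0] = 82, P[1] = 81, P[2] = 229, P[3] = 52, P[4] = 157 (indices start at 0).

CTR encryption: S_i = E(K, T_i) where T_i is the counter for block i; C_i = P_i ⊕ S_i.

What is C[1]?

C[1] = 139

C[0]: T = 198, S = E(K, T) = 222; 82 ⊕ 222 = 140.
C[1]: T = 199, S = E(K, T) = 218; 81 ⊕ 218 = 139.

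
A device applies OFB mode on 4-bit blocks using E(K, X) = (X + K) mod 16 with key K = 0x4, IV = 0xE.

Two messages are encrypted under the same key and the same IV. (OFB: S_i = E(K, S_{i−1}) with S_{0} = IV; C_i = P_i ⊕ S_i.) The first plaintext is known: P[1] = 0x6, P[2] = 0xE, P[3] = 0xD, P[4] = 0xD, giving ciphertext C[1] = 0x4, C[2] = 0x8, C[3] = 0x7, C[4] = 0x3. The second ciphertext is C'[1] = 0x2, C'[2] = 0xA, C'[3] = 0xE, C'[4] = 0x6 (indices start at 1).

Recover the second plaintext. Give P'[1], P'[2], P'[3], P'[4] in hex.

P'[1] = 0x0, P'[2] = 0xC, P'[3] = 0x4, P'[4] = 0x8

In OFB with a reused IV, both messages share the same keystream S_i, so C_i ⊕ C'_i = P_i ⊕ P'_i and thus P'_i = P_i ⊕ C_i ⊕ C'_i.
P'[1]: 0x6 ⊕ 0x4 ⊕ 0x2 = 0x0.
P'[2]: 0xE ⊕ 0x8 ⊕ 0xA = 0xC.
P'[3]: 0xD ⊕ 0x7 ⊕ 0xE = 0x4.
P'[4]: 0xD ⊕ 0x3 ⊕ 0x6 = 0x8.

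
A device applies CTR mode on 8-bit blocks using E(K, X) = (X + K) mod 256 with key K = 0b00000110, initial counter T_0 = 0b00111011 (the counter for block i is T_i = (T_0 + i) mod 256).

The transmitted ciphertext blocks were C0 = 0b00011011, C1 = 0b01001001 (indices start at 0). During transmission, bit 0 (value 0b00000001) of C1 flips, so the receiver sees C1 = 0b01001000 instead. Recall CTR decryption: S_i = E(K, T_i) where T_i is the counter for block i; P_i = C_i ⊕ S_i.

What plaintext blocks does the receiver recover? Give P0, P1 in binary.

P0 = 0b01011010, P1 = 0b00001010

Only C1 changed, to 0b01001000. In CTR, a change in C_i flips the same bit in P_i only; the keystream is unaffected. Decrypting the received ciphertext:
P0: T = 0b00111011, S = E(K, T) = 0b01000001; 0b00011011 ⊕ 0b01000001 = 0b01011010.
P1: T = 0b00111100, S = E(K, T) = 0b01000010; 0b01001000 ⊕ 0b01000010 = 0b00001010.
Blocks that differ from the original plaintext: P1.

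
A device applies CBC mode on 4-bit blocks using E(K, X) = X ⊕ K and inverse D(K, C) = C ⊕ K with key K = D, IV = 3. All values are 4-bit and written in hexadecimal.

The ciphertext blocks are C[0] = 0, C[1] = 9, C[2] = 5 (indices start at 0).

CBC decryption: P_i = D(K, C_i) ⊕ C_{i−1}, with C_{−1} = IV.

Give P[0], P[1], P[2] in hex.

P[0] = E, P[1] = 4, P[2] = 1

P[0]: D(K, 0) = D; D ⊕ 3 = E.
P[1]: D(K, 9) = 4; 4 ⊕ 0 = 4.
P[2]: D(K, 5) = 8; 8 ⊕ 9 = 1.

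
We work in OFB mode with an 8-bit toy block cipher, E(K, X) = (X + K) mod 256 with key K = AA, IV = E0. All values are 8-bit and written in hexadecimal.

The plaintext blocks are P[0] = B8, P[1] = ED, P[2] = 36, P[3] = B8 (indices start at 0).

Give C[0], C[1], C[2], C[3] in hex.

C[0] = 32, C[1] = D9, C[2] = E8, C[3] = 30

OFB encryption: S_i = E(K, S_{i−1}) with S_{−1} = IV; C_i = P_i ⊕ S_i.
C[0]: S = E(K, E0) = 8A; B8 ⊕ 8A = 32.
C[1]: S = E(K, 8A) = 34; ED ⊕ 34 = D9.
C[2]: S = E(K, 34) = DE; 36 ⊕ DE = E8.
C[3]: S = E(K, DE) = 88; B8 ⊕ 88 = 30.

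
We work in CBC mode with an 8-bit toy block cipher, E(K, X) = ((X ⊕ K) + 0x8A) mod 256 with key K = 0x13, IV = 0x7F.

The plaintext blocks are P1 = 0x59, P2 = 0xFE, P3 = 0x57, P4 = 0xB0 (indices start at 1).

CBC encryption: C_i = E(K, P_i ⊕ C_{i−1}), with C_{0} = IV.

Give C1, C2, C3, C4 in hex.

C1: P1 ⊕ 0x7F = 0x26; E(K, 0x26) = 0xBF.
C2: P2 ⊕ 0xBF = 0x41; E(K, 0x41) = 0xDC.
C3: P3 ⊕ 0xDC = 0x8B; E(K, 0x8B) = 0x22.
C4: P4 ⊕ 0x22 = 0x92; E(K, 0x92) = 0x0B.

C1 = 0xBF, C2 = 0xDC, C3 = 0x22, C4 = 0x0B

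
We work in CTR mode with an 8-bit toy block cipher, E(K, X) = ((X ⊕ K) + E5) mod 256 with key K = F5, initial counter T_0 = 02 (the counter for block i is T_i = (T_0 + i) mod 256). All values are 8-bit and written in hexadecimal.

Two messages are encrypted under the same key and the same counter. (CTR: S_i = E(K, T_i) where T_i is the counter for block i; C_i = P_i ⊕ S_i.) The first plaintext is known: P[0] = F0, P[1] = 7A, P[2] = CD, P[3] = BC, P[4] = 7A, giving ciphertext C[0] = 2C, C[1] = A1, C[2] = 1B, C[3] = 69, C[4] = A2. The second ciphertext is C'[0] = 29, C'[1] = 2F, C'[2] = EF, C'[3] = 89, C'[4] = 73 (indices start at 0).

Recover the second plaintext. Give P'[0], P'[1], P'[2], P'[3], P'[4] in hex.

In CTR with a reused counter, both messages share the same keystream S_i, so C_i ⊕ C'_i = P_i ⊕ P'_i and thus P'_i = P_i ⊕ C_i ⊕ C'_i.
P'[0]: F0 ⊕ 2C ⊕ 29 = F5.
P'[1]: 7A ⊕ A1 ⊕ 2F = F4.
P'[2]: CD ⊕ 1B ⊕ EF = 39.
P'[3]: BC ⊕ 69 ⊕ 89 = 5C.
P'[4]: 7A ⊕ A2 ⊕ 73 = AB.

P'[0] = F5, P'[1] = F4, P'[2] = 39, P'[3] = 5C, P'[4] = AB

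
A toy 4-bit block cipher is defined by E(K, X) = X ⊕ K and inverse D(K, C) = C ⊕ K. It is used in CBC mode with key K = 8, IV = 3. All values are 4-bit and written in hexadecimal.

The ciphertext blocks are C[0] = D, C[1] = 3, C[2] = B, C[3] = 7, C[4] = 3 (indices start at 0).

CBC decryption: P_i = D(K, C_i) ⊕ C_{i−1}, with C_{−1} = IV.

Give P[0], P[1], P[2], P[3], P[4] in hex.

P[0]: D(K, D) = 5; 5 ⊕ 3 = 6.
P[1]: D(K, 3) = B; B ⊕ D = 6.
P[2]: D(K, B) = 3; 3 ⊕ 3 = 0.
P[3]: D(K, 7) = F; F ⊕ B = 4.
P[4]: D(K, 3) = B; B ⊕ 7 = C.

P[0] = 6, P[1] = 6, P[2] = 0, P[3] = 4, P[4] = C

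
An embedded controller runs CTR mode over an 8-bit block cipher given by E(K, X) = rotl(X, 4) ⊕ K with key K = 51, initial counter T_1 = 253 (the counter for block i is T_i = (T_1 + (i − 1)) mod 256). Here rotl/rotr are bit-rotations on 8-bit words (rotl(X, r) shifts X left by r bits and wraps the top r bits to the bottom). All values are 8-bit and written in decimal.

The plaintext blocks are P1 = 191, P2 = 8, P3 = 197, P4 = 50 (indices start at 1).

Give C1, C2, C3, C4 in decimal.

C1 = 83, C2 = 212, C3 = 9, C4 = 1

CTR encryption: S_i = E(K, T_i) where T_i is the counter for block i; C_i = P_i ⊕ S_i.
C1: T = 253, S = E(K, T) = 236; 191 ⊕ 236 = 83.
C2: T = 254, S = E(K, T) = 220; 8 ⊕ 220 = 212.
C3: T = 255, S = E(K, T) = 204; 197 ⊕ 204 = 9.
C4: T = 0, S = E(K, T) = 51; 50 ⊕ 51 = 1.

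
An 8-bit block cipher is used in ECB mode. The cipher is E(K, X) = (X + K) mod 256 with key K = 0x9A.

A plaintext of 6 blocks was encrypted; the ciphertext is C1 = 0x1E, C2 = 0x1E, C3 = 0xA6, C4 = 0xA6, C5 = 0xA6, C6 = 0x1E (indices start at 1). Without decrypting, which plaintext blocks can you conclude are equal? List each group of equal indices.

P1 = P2 = P6; P3 = P4 = P5

ECB encrypts each block independently with the same key, so equal ciphertext blocks imply equal plaintext blocks.
C1 = C2 = C6 = 0x1E, so P1 = P2 = P6.
C3 = C4 = C5 = 0xA6, so P3 = P4 = P5.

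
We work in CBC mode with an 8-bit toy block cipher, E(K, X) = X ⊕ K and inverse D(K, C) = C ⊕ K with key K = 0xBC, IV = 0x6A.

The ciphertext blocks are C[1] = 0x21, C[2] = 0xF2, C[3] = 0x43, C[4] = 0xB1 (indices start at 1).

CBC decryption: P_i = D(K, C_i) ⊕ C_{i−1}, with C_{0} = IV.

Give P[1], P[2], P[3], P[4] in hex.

P[1]: D(K, 0x21) = 0x9D; 0x9D ⊕ 0x6A = 0xF7.
P[2]: D(K, 0xF2) = 0x4E; 0x4E ⊕ 0x21 = 0x6F.
P[3]: D(K, 0x43) = 0xFF; 0xFF ⊕ 0xF2 = 0x0D.
P[4]: D(K, 0xB1) = 0x0D; 0x0D ⊕ 0x43 = 0x4E.

P[1] = 0xF7, P[2] = 0x6F, P[3] = 0x0D, P[4] = 0x4E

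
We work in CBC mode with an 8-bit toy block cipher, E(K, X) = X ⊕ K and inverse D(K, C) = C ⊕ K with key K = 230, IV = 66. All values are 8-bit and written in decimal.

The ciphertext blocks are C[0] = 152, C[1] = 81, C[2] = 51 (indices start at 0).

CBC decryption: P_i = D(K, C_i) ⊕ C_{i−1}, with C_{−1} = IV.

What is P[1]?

P[1]: D(K, 81) = 183; 183 ⊕ 152 = 47.

P[1] = 47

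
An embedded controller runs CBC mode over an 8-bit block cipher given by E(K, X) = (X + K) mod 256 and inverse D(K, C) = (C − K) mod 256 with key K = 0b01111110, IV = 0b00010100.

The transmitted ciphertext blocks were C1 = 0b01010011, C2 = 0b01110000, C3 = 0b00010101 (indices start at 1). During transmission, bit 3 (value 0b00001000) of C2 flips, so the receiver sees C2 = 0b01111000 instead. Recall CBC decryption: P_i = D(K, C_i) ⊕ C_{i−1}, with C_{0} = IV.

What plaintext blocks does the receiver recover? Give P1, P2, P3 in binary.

Only C2 changed, to 0b01111000. In CBC, a change in C_i garbles P_i and flips the same bit in P_{i+1}. Decrypting the received ciphertext:
P1: D(K, 0b01010011) = 0b11010101; 0b11010101 ⊕ 0b00010100 = 0b11000001.
P2: D(K, 0b01111000) = 0b11111010; 0b11111010 ⊕ 0b01010011 = 0b10101001.
P3: D(K, 0b00010101) = 0b10010111; 0b10010111 ⊕ 0b01111000 = 0b11101111.
Blocks that differ from the original plaintext: P2, P3.

P1 = 0b11000001, P2 = 0b10101001, P3 = 0b11101111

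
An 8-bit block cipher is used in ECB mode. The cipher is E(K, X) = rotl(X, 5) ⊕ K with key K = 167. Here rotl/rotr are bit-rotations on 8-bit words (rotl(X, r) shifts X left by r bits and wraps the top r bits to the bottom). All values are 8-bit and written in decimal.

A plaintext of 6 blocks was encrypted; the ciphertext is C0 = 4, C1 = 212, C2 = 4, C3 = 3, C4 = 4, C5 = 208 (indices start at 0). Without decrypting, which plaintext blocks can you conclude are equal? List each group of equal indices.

ECB encrypts each block independently with the same key, so equal ciphertext blocks imply equal plaintext blocks.
C0 = C2 = C4 = 4, so P0 = P2 = P4.

P0 = P2 = P4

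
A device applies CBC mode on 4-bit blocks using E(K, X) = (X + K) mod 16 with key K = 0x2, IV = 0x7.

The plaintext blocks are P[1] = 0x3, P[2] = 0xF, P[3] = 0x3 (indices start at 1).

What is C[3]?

C[3] = 0xA

CBC encryption: C_i = E(K, P_i ⊕ C_{i−1}), with C_{0} = IV.
C[1]: P[1] ⊕ 0x7 = 0x4; E(K, 0x4) = 0x6.
C[2]: P[2] ⊕ 0x6 = 0x9; E(K, 0x9) = 0xB.
C[3]: P[3] ⊕ 0xB = 0x8; E(K, 0x8) = 0xA.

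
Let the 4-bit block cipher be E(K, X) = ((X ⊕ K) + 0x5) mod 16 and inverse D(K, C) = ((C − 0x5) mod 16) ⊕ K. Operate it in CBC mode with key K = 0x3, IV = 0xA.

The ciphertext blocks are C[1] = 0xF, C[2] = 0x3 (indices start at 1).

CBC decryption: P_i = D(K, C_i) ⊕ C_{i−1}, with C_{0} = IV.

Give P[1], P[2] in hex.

P[1] = 0x3, P[2] = 0x2

P[1]: D(K, 0xF) = 0x9; 0x9 ⊕ 0xA = 0x3.
P[2]: D(K, 0x3) = 0xD; 0xD ⊕ 0xF = 0x2.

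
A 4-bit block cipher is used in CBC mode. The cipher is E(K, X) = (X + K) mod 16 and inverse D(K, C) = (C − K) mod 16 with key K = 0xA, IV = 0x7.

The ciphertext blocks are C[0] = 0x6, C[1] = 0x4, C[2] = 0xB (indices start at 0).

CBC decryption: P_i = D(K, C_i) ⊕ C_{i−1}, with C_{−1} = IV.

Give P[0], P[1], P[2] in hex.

P[0] = 0xB, P[1] = 0xC, P[2] = 0x5

P[0]: D(K, 0x6) = 0xC; 0xC ⊕ 0x7 = 0xB.
P[1]: D(K, 0x4) = 0xA; 0xA ⊕ 0x6 = 0xC.
P[2]: D(K, 0xB) = 0x1; 0x1 ⊕ 0x4 = 0x5.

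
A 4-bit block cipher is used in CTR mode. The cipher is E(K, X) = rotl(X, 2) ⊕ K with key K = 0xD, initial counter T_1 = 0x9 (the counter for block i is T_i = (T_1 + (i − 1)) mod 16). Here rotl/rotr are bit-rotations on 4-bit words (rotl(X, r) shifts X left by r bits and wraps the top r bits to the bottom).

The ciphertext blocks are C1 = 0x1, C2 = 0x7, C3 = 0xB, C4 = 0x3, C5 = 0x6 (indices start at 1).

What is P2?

P2 = 0x0

CTR decryption: S_i = E(K, T_i) where T_i is the counter for block i; P_i = C_i ⊕ S_i.
P2: T = 0xA, S = E(K, T) = 0x7; 0x7 ⊕ 0x7 = 0x0.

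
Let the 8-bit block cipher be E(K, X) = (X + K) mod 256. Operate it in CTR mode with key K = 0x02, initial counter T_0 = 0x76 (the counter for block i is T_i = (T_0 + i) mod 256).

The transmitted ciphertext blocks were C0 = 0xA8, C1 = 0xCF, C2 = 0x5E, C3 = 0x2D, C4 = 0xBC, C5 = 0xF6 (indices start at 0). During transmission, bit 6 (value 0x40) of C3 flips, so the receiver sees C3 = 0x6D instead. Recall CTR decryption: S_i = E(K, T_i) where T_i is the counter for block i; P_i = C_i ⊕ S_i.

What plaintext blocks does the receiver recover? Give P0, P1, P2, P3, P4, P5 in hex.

P0 = 0xD0, P1 = 0xB6, P2 = 0x24, P3 = 0x16, P4 = 0xC0, P5 = 0x8B

Only C3 changed, to 0x6D. In CTR, a change in C_i flips the same bit in P_i only; the keystream is unaffected. Decrypting the received ciphertext:
P0: T = 0x76, S = E(K, T) = 0x78; 0xA8 ⊕ 0x78 = 0xD0.
P1: T = 0x77, S = E(K, T) = 0x79; 0xCF ⊕ 0x79 = 0xB6.
P2: T = 0x78, S = E(K, T) = 0x7A; 0x5E ⊕ 0x7A = 0x24.
P3: T = 0x79, S = E(K, T) = 0x7B; 0x6D ⊕ 0x7B = 0x16.
P4: T = 0x7A, S = E(K, T) = 0x7C; 0xBC ⊕ 0x7C = 0xC0.
P5: T = 0x7B, S = E(K, T) = 0x7D; 0xF6 ⊕ 0x7D = 0x8B.
Blocks that differ from the original plaintext: P3.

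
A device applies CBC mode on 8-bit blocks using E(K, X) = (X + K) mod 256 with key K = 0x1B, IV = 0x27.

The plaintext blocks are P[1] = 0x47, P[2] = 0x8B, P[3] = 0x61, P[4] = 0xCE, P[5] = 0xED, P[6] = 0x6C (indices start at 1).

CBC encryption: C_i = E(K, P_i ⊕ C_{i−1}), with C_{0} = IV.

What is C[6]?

C[1]: P[1] ⊕ 0x27 = 0x60; E(K, 0x60) = 0x7B.
C[2]: P[2] ⊕ 0x7B = 0xF0; E(K, 0xF0) = 0x0B.
C[3]: P[3] ⊕ 0x0B = 0x6A; E(K, 0x6A) = 0x85.
C[4]: P[4] ⊕ 0x85 = 0x4B; E(K, 0x4B) = 0x66.
C[5]: P[5] ⊕ 0x66 = 0x8B; E(K, 0x8B) = 0xA6.
C[6]: P[6] ⊕ 0xA6 = 0xCA; E(K, 0xCA) = 0xE5.

C[6] = 0xE5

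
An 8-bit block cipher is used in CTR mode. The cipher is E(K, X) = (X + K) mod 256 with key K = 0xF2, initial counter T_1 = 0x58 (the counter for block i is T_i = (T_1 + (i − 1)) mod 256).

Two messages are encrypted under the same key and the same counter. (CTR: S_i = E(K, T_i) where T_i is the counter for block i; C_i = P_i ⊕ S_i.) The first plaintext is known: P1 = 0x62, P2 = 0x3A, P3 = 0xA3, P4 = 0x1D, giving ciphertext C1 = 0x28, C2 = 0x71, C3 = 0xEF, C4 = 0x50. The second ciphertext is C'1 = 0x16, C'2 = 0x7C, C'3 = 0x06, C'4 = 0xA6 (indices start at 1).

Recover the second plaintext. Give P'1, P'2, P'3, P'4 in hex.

P'1 = 0x5C, P'2 = 0x37, P'3 = 0x4A, P'4 = 0xEB

In CTR with a reused counter, both messages share the same keystream S_i, so C_i ⊕ C'_i = P_i ⊕ P'_i and thus P'_i = P_i ⊕ C_i ⊕ C'_i.
P'1: 0x62 ⊕ 0x28 ⊕ 0x16 = 0x5C.
P'2: 0x3A ⊕ 0x71 ⊕ 0x7C = 0x37.
P'3: 0xA3 ⊕ 0xEF ⊕ 0x06 = 0x4A.
P'4: 0x1D ⊕ 0x50 ⊕ 0xA6 = 0xEB.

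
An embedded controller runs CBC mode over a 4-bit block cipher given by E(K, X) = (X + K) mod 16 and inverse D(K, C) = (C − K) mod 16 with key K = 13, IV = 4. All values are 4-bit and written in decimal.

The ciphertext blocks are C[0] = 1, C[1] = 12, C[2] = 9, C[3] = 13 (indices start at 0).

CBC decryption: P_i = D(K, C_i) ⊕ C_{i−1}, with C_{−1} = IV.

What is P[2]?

P[2]: D(K, 9) = 12; 12 ⊕ 12 = 0.

P[2] = 0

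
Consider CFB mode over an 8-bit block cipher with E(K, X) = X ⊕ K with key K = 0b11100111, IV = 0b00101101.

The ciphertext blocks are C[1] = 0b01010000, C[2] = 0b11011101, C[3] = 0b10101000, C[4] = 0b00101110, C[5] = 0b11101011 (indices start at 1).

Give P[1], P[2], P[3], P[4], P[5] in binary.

CFB decryption: P_i = C_i ⊕ E(K, C_{i−1}), with C_{0} = IV.
P[1]: E(K, 0b00101101) = 0b11001010; 0b01010000 ⊕ 0b11001010 = 0b10011010.
P[2]: E(K, 0b01010000) = 0b10110111; 0b11011101 ⊕ 0b10110111 = 0b01101010.
P[3]: E(K, 0b11011101) = 0b00111010; 0b10101000 ⊕ 0b00111010 = 0b10010010.
P[4]: E(K, 0b10101000) = 0b01001111; 0b00101110 ⊕ 0b01001111 = 0b01100001.
P[5]: E(K, 0b00101110) = 0b11001001; 0b11101011 ⊕ 0b11001001 = 0b00100010.

P[1] = 0b10011010, P[2] = 0b01101010, P[3] = 0b10010010, P[4] = 0b01100001, P[5] = 0b00100010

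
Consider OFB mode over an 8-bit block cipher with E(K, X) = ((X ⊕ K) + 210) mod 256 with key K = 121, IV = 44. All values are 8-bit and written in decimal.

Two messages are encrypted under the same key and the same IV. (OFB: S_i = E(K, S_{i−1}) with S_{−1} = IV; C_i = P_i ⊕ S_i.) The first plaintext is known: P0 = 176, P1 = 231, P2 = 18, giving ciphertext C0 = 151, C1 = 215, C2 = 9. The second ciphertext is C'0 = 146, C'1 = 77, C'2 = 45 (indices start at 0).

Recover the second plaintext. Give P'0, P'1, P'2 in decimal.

P'0 = 181, P'1 = 125, P'2 = 54

In OFB with a reused IV, both messages share the same keystream S_i, so C_i ⊕ C'_i = P_i ⊕ P'_i and thus P'_i = P_i ⊕ C_i ⊕ C'_i.
P'0: 176 ⊕ 151 ⊕ 146 = 181.
P'1: 231 ⊕ 215 ⊕ 77 = 125.
P'2: 18 ⊕ 9 ⊕ 45 = 54.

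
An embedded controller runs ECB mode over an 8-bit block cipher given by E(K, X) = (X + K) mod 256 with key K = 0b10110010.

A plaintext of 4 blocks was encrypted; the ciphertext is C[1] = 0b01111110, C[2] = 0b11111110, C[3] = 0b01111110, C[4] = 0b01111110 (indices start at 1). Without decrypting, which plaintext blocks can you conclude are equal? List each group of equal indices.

P[1] = P[3] = P[4]

ECB encrypts each block independently with the same key, so equal ciphertext blocks imply equal plaintext blocks.
C[1] = C[3] = C[4] = 0b01111110, so P[1] = P[3] = P[4].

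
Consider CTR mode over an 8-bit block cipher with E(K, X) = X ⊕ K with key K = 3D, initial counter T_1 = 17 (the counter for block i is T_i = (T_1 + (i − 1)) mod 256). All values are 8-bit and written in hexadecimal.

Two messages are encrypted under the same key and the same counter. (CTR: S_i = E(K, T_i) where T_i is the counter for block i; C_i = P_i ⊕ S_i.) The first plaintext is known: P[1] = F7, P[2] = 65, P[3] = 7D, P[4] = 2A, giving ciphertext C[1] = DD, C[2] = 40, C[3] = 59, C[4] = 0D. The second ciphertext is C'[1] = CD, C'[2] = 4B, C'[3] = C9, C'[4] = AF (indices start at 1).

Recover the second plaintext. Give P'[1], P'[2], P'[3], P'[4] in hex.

In CTR with a reused counter, both messages share the same keystream S_i, so C_i ⊕ C'_i = P_i ⊕ P'_i and thus P'_i = P_i ⊕ C_i ⊕ C'_i.
P'[1]: F7 ⊕ DD ⊕ CD = E7.
P'[2]: 65 ⊕ 40 ⊕ 4B = 6E.
P'[3]: 7D ⊕ 59 ⊕ C9 = ED.
P'[4]: 2A ⊕ 0D ⊕ AF = 88.

P'[1] = E7, P'[2] = 6E, P'[3] = ED, P'[4] = 88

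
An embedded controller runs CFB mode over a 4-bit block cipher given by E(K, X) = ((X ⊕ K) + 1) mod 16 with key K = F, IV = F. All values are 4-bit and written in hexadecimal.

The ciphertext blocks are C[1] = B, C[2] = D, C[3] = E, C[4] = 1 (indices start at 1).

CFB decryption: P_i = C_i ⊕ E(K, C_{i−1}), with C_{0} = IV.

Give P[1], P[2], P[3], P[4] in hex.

P[1] = A, P[2] = 8, P[3] = D, P[4] = 3

P[1]: E(K, F) = 1; B ⊕ 1 = A.
P[2]: E(K, B) = 5; D ⊕ 5 = 8.
P[3]: E(K, D) = 3; E ⊕ 3 = D.
P[4]: E(K, E) = 2; 1 ⊕ 2 = 3.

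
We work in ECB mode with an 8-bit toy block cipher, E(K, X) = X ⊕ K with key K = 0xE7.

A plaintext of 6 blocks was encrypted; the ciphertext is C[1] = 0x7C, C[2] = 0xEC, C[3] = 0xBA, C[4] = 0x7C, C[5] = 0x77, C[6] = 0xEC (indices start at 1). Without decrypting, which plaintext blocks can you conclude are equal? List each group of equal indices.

P[1] = P[4]; P[2] = P[6]

ECB encrypts each block independently with the same key, so equal ciphertext blocks imply equal plaintext blocks.
C[1] = C[4] = 0x7C, so P[1] = P[4].
C[2] = C[6] = 0xEC, so P[2] = P[6].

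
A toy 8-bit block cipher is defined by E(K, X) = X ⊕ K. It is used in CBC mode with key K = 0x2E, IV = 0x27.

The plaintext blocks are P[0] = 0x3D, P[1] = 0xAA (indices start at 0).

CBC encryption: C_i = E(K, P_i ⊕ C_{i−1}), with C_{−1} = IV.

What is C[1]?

C[0]: P[0] ⊕ 0x27 = 0x1A; E(K, 0x1A) = 0x34.
C[1]: P[1] ⊕ 0x34 = 0x9E; E(K, 0x9E) = 0xB0.

C[1] = 0xB0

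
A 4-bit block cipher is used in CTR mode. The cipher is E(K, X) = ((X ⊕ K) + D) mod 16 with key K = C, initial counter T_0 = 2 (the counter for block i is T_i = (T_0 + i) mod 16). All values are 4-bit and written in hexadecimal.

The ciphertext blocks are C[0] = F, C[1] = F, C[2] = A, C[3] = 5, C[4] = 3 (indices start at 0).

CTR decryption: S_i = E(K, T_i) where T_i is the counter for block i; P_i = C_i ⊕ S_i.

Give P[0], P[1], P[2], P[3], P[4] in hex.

P[0]: T = 2, S = E(K, T) = B; F ⊕ B = 4.
P[1]: T = 3, S = E(K, T) = C; F ⊕ C = 3.
P[2]: T = 4, S = E(K, T) = 5; A ⊕ 5 = F.
P[3]: T = 5, S = E(K, T) = 6; 5 ⊕ 6 = 3.
P[4]: T = 6, S = E(K, T) = 7; 3 ⊕ 7 = 4.

P[0] = 4, P[1] = 3, P[2] = F, P[3] = 3, P[4] = 4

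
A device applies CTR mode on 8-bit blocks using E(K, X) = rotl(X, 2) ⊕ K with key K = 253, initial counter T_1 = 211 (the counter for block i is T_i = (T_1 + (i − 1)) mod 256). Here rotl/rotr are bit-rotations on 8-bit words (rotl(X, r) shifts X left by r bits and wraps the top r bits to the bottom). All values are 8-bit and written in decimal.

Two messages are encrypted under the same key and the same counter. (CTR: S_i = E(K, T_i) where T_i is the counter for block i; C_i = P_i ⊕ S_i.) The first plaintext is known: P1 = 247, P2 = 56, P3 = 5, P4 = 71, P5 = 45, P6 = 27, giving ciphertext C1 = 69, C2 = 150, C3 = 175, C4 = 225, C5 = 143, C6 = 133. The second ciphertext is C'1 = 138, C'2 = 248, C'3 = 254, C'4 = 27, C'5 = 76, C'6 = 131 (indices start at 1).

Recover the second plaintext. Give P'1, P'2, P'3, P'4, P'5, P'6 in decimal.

In CTR with a reused counter, both messages share the same keystream S_i, so C_i ⊕ C'_i = P_i ⊕ P'_i and thus P'_i = P_i ⊕ C_i ⊕ C'_i.
P'1: 247 ⊕ 69 ⊕ 138 = 56.
P'2: 56 ⊕ 150 ⊕ 248 = 86.
P'3: 5 ⊕ 175 ⊕ 254 = 84.
P'4: 71 ⊕ 225 ⊕ 27 = 189.
P'5: 45 ⊕ 143 ⊕ 76 = 238.
P'6: 27 ⊕ 133 ⊕ 131 = 29.

P'1 = 56, P'2 = 86, P'3 = 84, P'4 = 189, P'5 = 238, P'6 = 29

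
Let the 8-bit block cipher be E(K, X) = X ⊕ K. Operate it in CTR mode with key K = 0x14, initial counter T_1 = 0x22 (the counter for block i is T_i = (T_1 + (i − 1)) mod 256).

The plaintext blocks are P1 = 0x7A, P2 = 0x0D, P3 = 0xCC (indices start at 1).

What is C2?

CTR encryption: S_i = E(K, T_i) where T_i is the counter for block i; C_i = P_i ⊕ S_i.
C1: T = 0x22, S = E(K, T) = 0x36; 0x7A ⊕ 0x36 = 0x4C.
C2: T = 0x23, S = E(K, T) = 0x37; 0x0D ⊕ 0x37 = 0x3A.

C2 = 0x3A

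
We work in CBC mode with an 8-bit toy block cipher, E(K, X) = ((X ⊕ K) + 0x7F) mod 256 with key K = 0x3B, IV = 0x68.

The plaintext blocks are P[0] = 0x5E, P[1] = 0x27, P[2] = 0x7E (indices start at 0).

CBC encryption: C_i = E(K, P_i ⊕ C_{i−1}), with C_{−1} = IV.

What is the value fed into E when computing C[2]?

0x71

C[0]: P[0] ⊕ 0x68 = 0x36; E(K, 0x36) = 0x8C.
C[1]: P[1] ⊕ 0x8C = 0xAB; E(K, 0xAB) = 0x0F.
C[2]: P[2] ⊕ 0x0F = 0x71; E(K, 0x71) = 0xC9.
So the input to E for block [2] is 0x71.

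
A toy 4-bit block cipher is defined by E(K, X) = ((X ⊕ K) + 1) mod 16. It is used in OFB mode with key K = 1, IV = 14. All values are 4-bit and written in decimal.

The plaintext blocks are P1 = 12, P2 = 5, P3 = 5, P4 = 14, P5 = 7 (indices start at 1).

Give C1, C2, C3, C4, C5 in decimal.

OFB encryption: S_i = E(K, S_{i−1}) with S_{0} = IV; C_i = P_i ⊕ S_i.
C1: S = E(K, 14) = 0; 12 ⊕ 0 = 12.
C2: S = E(K, 0) = 2; 5 ⊕ 2 = 7.
C3: S = E(K, 2) = 4; 5 ⊕ 4 = 1.
C4: S = E(K, 4) = 6; 14 ⊕ 6 = 8.
C5: S = E(K, 6) = 8; 7 ⊕ 8 = 15.

C1 = 12, C2 = 7, C3 = 1, C4 = 8, C5 = 15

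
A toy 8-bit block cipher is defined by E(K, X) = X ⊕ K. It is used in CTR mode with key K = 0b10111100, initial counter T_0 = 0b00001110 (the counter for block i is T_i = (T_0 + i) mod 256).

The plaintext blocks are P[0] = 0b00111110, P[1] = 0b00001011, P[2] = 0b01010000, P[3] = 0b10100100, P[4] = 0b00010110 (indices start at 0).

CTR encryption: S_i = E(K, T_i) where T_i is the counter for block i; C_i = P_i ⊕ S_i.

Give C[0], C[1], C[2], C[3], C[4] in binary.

C[0]: T = 0b00001110, S = E(K, T) = 0b10110010; 0b00111110 ⊕ 0b10110010 = 0b10001100.
C[1]: T = 0b00001111, S = E(K, T) = 0b10110011; 0b00001011 ⊕ 0b10110011 = 0b10111000.
C[2]: T = 0b00010000, S = E(K, T) = 0b10101100; 0b01010000 ⊕ 0b10101100 = 0b11111100.
C[3]: T = 0b00010001, S = E(K, T) = 0b10101101; 0b10100100 ⊕ 0b10101101 = 0b00001001.
C[4]: T = 0b00010010, S = E(K, T) = 0b10101110; 0b00010110 ⊕ 0b10101110 = 0b10111000.

C[0] = 0b10001100, C[1] = 0b10111000, C[2] = 0b11111100, C[3] = 0b00001001, C[4] = 0b10111000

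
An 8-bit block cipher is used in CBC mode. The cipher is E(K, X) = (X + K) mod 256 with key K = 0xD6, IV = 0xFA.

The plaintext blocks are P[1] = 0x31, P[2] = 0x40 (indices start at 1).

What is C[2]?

CBC encryption: C_i = E(K, P_i ⊕ C_{i−1}), with C_{0} = IV.
C[1]: P[1] ⊕ 0xFA = 0xCB; E(K, 0xCB) = 0xA1.
C[2]: P[2] ⊕ 0xA1 = 0xE1; E(K, 0xE1) = 0xB7.

C[2] = 0xB7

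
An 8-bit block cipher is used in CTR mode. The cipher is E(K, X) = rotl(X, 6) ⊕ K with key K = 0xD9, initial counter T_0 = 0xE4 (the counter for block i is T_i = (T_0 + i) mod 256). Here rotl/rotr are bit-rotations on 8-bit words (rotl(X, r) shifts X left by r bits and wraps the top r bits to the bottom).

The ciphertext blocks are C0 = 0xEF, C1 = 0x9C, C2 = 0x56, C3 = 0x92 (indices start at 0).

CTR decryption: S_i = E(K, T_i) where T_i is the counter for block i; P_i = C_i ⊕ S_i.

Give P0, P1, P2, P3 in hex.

P0: T = 0xE4, S = E(K, T) = 0xE0; 0xEF ⊕ 0xE0 = 0x0F.
P1: T = 0xE5, S = E(K, T) = 0xA0; 0x9C ⊕ 0xA0 = 0x3C.
P2: T = 0xE6, S = E(K, T) = 0x60; 0x56 ⊕ 0x60 = 0x36.
P3: T = 0xE7, S = E(K, T) = 0x20; 0x92 ⊕ 0x20 = 0xB2.

P0 = 0x0F, P1 = 0x3C, P2 = 0x36, P3 = 0xB2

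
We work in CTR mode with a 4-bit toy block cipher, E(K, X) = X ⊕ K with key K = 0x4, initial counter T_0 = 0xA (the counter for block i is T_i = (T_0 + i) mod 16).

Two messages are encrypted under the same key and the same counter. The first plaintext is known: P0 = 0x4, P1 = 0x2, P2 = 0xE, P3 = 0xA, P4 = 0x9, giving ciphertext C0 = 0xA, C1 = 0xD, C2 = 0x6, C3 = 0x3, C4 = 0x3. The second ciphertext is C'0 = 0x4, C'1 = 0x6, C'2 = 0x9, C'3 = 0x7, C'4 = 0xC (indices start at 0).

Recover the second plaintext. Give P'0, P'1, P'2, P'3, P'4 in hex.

P'0 = 0xA, P'1 = 0x9, P'2 = 0x1, P'3 = 0xE, P'4 = 0x6

In CTR with a reused counter, both messages share the same keystream S_i, so C_i ⊕ C'_i = P_i ⊕ P'_i and thus P'_i = P_i ⊕ C_i ⊕ C'_i.
P'0: 0x4 ⊕ 0xA ⊕ 0x4 = 0xA.
P'1: 0x2 ⊕ 0xD ⊕ 0x6 = 0x9.
P'2: 0xE ⊕ 0x6 ⊕ 0x9 = 0x1.
P'3: 0xA ⊕ 0x3 ⊕ 0x7 = 0xE.
P'4: 0x9 ⊕ 0x3 ⊕ 0xC = 0x6.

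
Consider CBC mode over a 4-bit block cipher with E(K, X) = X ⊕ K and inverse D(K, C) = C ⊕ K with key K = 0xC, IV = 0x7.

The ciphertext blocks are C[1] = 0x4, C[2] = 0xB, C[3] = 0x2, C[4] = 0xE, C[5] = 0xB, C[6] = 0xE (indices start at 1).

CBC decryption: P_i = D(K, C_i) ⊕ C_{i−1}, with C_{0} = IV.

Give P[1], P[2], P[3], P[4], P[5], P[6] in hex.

P[1] = 0xF, P[2] = 0x3, P[3] = 0x5, P[4] = 0x0, P[5] = 0x9, P[6] = 0x9

P[1]: D(K, 0x4) = 0x8; 0x8 ⊕ 0x7 = 0xF.
P[2]: D(K, 0xB) = 0x7; 0x7 ⊕ 0x4 = 0x3.
P[3]: D(K, 0x2) = 0xE; 0xE ⊕ 0xB = 0x5.
P[4]: D(K, 0xE) = 0x2; 0x2 ⊕ 0x2 = 0x0.
P[5]: D(K, 0xB) = 0x7; 0x7 ⊕ 0xE = 0x9.
P[6]: D(K, 0xE) = 0x2; 0x2 ⊕ 0xB = 0x9.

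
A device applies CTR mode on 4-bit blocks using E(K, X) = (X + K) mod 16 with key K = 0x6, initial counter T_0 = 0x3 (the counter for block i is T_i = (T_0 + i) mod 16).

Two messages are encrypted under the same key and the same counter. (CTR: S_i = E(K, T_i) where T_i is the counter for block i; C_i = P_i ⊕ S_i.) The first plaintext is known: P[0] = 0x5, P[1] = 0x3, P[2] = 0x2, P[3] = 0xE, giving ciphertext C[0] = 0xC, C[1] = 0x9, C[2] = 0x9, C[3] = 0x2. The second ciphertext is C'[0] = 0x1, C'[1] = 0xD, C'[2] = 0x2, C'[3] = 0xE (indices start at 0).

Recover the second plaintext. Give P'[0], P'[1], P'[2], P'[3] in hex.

In CTR with a reused counter, both messages share the same keystream S_i, so C_i ⊕ C'_i = P_i ⊕ P'_i and thus P'_i = P_i ⊕ C_i ⊕ C'_i.
P'[0]: 0x5 ⊕ 0xC ⊕ 0x1 = 0x8.
P'[1]: 0x3 ⊕ 0x9 ⊕ 0xD = 0x7.
P'[2]: 0x2 ⊕ 0x9 ⊕ 0x2 = 0x9.
P'[3]: 0xE ⊕ 0x2 ⊕ 0xE = 0x2.

P'[0] = 0x8, P'[1] = 0x7, P'[2] = 0x9, P'[3] = 0x2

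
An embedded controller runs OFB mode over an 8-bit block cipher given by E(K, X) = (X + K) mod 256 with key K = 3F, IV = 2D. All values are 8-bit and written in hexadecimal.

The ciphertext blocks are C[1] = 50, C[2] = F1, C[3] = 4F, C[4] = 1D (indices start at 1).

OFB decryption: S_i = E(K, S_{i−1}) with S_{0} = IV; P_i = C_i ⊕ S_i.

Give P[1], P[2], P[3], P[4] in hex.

P[1] = 3C, P[2] = 5A, P[3] = A5, P[4] = 34

P[1]: S = E(K, 2D) = 6C; 50 ⊕ 6C = 3C.
P[2]: S = E(K, 6C) = AB; F1 ⊕ AB = 5A.
P[3]: S = E(K, AB) = EA; 4F ⊕ EA = A5.
P[4]: S = E(K, EA) = 29; 1D ⊕ 29 = 34.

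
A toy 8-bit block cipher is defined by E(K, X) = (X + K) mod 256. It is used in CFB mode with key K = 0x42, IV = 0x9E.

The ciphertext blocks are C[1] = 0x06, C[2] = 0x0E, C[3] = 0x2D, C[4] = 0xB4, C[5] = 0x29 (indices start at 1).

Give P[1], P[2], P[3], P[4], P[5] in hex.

CFB decryption: P_i = C_i ⊕ E(K, C_{i−1}), with C_{0} = IV.
P[1]: E(K, 0x9E) = 0xE0; 0x06 ⊕ 0xE0 = 0xE6.
P[2]: E(K, 0x06) = 0x48; 0x0E ⊕ 0x48 = 0x46.
P[3]: E(K, 0x0E) = 0x50; 0x2D ⊕ 0x50 = 0x7D.
P[4]: E(K, 0x2D) = 0x6F; 0xB4 ⊕ 0x6F = 0xDB.
P[5]: E(K, 0xB4) = 0xF6; 0x29 ⊕ 0xF6 = 0xDF.

P[1] = 0xE6, P[2] = 0x46, P[3] = 0x7D, P[4] = 0xDB, P[5] = 0xDF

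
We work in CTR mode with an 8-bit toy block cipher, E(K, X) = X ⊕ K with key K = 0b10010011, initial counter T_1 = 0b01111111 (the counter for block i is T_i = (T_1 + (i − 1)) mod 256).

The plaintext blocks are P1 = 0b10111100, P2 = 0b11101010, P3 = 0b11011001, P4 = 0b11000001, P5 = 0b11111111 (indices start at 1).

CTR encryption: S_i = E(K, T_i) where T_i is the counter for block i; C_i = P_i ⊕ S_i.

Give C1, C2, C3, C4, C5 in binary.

C1: T = 0b01111111, S = E(K, T) = 0b11101100; 0b10111100 ⊕ 0b11101100 = 0b01010000.
C2: T = 0b10000000, S = E(K, T) = 0b00010011; 0b11101010 ⊕ 0b00010011 = 0b11111001.
C3: T = 0b10000001, S = E(K, T) = 0b00010010; 0b11011001 ⊕ 0b00010010 = 0b11001011.
C4: T = 0b10000010, S = E(K, T) = 0b00010001; 0b11000001 ⊕ 0b00010001 = 0b11010000.
C5: T = 0b10000011, S = E(K, T) = 0b00010000; 0b11111111 ⊕ 0b00010000 = 0b11101111.

C1 = 0b01010000, C2 = 0b11111001, C3 = 0b11001011, C4 = 0b11010000, C5 = 0b11101111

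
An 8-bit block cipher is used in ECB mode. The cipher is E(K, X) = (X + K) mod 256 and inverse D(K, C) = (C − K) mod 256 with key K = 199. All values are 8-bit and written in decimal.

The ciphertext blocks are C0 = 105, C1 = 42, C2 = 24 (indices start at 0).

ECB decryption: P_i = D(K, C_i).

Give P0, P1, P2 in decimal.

P0: D(K, 105) = 162.
P1: D(K, 42) = 99.
P2: D(K, 24) = 81.

P0 = 162, P1 = 99, P2 = 81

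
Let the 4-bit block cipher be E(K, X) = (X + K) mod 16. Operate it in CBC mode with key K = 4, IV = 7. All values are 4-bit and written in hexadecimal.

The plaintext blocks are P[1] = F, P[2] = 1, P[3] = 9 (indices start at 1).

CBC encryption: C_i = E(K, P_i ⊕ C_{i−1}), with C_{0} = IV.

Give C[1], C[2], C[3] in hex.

C[1] = C, C[2] = 1, C[3] = C

C[1]: P[1] ⊕ 7 = 8; E(K, 8) = C.
C[2]: P[2] ⊕ C = D; E(K, D) = 1.
C[3]: P[3] ⊕ 1 = 8; E(K, 8) = C.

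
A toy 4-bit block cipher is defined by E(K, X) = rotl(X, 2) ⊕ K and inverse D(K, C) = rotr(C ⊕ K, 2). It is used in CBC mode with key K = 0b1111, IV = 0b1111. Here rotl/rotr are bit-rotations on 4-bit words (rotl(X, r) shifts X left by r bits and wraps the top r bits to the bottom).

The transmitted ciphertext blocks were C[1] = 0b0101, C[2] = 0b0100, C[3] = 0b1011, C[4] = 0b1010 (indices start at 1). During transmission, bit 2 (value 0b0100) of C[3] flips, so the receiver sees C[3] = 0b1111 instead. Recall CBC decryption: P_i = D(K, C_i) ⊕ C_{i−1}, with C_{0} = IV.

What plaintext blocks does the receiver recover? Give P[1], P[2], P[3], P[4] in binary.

Only C[3] changed, to 0b1111. In CBC, a change in C_i garbles P_i and flips the same bit in P_{i+1}. Decrypting the received ciphertext:
P[1]: D(K, 0b0101) = 0b1010; 0b1010 ⊕ 0b1111 = 0b0101.
P[2]: D(K, 0b0100) = 0b1110; 0b1110 ⊕ 0b0101 = 0b1011.
P[3]: D(K, 0b1111) = 0b0000; 0b0000 ⊕ 0b0100 = 0b0100.
P[4]: D(K, 0b1010) = 0b0101; 0b0101 ⊕ 0b1111 = 0b1010.
Blocks that differ from the original plaintext: P[3], P[4].

P[1] = 0b0101, P[2] = 0b1011, P[3] = 0b0100, P[4] = 0b1010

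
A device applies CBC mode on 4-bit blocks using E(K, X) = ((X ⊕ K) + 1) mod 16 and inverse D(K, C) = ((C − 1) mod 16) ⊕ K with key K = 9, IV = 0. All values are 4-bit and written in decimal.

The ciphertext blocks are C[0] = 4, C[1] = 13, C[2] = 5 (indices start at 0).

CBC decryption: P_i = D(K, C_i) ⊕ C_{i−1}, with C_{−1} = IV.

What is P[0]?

P[0]: D(K, 4) = 10; 10 ⊕ 0 = 10.

P[0] = 10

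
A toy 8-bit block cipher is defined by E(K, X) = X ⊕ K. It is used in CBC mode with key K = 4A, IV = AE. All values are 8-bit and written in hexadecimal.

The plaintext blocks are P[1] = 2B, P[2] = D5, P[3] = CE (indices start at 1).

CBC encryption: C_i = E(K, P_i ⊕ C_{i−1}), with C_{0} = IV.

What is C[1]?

C[1] = CF

C[1]: P[1] ⊕ AE = 85; E(K, 85) = CF.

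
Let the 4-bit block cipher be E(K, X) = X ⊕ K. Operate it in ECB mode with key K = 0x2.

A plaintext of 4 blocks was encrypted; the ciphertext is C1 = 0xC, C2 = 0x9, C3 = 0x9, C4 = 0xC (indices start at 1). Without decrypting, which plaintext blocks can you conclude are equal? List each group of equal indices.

P1 = P4; P2 = P3

ECB encrypts each block independently with the same key, so equal ciphertext blocks imply equal plaintext blocks.
C1 = C4 = 0xC, so P1 = P4.
C2 = C3 = 0x9, so P2 = P3.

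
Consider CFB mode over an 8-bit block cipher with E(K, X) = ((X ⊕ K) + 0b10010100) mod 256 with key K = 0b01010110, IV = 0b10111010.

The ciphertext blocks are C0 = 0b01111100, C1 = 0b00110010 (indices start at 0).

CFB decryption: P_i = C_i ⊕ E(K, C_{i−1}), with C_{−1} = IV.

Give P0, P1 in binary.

P0: E(K, 0b10111010) = 0b10000000; 0b01111100 ⊕ 0b10000000 = 0b11111100.
P1: E(K, 0b01111100) = 0b10111110; 0b00110010 ⊕ 0b10111110 = 0b10001100.

P0 = 0b11111100, P1 = 0b10001100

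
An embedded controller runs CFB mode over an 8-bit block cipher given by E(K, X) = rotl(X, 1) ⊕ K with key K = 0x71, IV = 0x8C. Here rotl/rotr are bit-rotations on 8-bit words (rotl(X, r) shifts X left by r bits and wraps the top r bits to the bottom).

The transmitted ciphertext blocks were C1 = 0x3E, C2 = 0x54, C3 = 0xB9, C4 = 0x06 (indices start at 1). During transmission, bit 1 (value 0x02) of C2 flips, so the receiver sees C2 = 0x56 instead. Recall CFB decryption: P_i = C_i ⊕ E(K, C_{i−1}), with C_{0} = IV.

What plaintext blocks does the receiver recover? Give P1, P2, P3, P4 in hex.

Only C2 changed, to 0x56. In CFB, a change in C_i flips the same bit in P_i and garbles P_{i+1}. Decrypting the received ciphertext:
P1: E(K, 0x8C) = 0x68; 0x3E ⊕ 0x68 = 0x56.
P2: E(K, 0x3E) = 0x0D; 0x56 ⊕ 0x0D = 0x5B.
P3: E(K, 0x56) = 0xDD; 0xB9 ⊕ 0xDD = 0x64.
P4: E(K, 0xB9) = 0x02; 0x06 ⊕ 0x02 = 0x04.
Blocks that differ from the original plaintext: P2, P3.

P1 = 0x56, P2 = 0x5B, P3 = 0x64, P4 = 0x04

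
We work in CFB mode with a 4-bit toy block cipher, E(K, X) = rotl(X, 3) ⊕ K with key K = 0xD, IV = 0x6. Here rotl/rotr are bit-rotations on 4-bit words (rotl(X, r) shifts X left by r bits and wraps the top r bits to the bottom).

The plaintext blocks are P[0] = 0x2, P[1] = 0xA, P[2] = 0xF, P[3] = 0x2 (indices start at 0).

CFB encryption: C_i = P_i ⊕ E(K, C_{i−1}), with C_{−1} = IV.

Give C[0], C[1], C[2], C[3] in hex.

C[0] = 0xC, C[1] = 0x1, C[2] = 0xA, C[3] = 0xA

C[0]: E(K, 0x6) = 0xE; 0x2 ⊕ 0xE = 0xC.
C[1]: E(K, 0xC) = 0xB; 0xA ⊕ 0xB = 0x1.
C[2]: E(K, 0x1) = 0x5; 0xF ⊕ 0x5 = 0xA.
C[3]: E(K, 0xA) = 0x8; 0x2 ⊕ 0x8 = 0xA.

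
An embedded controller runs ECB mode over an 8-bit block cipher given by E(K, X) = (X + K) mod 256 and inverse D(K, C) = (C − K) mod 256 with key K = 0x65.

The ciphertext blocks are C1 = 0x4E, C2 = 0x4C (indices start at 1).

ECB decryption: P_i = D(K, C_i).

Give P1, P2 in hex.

P1 = 0xE9, P2 = 0xE7

P1: D(K, 0x4E) = 0xE9.
P2: D(K, 0x4C) = 0xE7.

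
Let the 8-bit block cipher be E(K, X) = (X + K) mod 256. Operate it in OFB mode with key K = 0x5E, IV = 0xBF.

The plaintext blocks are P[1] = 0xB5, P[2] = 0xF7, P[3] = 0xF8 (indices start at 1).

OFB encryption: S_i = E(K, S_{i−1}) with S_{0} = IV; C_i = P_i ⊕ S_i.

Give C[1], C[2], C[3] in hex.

C[1]: S = E(K, 0xBF) = 0x1D; 0xB5 ⊕ 0x1D = 0xA8.
C[2]: S = E(K, 0x1D) = 0x7B; 0xF7 ⊕ 0x7B = 0x8C.
C[3]: S = E(K, 0x7B) = 0xD9; 0xF8 ⊕ 0xD9 = 0x21.

C[1] = 0xA8, C[2] = 0x8C, C[3] = 0x21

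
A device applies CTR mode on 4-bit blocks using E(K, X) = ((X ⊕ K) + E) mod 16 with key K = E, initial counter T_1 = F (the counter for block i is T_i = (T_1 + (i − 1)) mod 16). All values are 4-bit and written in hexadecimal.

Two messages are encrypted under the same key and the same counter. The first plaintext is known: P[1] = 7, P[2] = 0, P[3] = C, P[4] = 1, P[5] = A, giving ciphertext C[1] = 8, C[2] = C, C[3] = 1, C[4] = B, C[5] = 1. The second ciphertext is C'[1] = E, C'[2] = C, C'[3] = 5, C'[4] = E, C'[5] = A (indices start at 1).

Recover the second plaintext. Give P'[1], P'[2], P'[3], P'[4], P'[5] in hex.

P'[1] = 1, P'[2] = 0, P'[3] = 8, P'[4] = 4, P'[5] = 1

In CTR with a reused counter, both messages share the same keystream S_i, so C_i ⊕ C'_i = P_i ⊕ P'_i and thus P'_i = P_i ⊕ C_i ⊕ C'_i.
P'[1]: 7 ⊕ 8 ⊕ E = 1.
P'[2]: 0 ⊕ C ⊕ C = 0.
P'[3]: C ⊕ 1 ⊕ 5 = 8.
P'[4]: 1 ⊕ B ⊕ E = 4.
P'[5]: A ⊕ 1 ⊕ A = 1.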